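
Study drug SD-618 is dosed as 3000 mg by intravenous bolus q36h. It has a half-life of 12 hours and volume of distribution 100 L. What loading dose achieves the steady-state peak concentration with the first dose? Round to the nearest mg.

3429 mg

f = (1/2)^(36/12) ≈ 0.125000; accumulation ratio R = 1/(1−f) ≈ 1.14286.
Loading dose to hit Cmax,ss on first dose: D_load = D_maint·R ≈ 3000 × 1.14286 ≈ 3428.58 mg.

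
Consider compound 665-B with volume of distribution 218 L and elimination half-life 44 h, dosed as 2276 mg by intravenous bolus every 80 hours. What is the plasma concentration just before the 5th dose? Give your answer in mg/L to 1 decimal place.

4.1 mg/L

f = (1/2)^(τ/t½) = (1/2)^(80/44) ≈ 0.2836.
C₀ = D/Vd = 2276/218 ≈ 10.440 mg/L.
Before the 5th dose, 4 doses have been given. Superposition: Cmin = C₀·(f + f² + … + f^4).
≈ 10.440 × (0.2836 + 0.0804 + 0.0228 + 0.0065) ≈ 10.440 × 0.3933 ≈ 4.106 mg/L.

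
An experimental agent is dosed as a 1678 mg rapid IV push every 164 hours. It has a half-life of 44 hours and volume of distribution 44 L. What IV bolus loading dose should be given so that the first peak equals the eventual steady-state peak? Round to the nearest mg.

1815 mg

f = (1/2)^(164/44) ≈ 0.075506; accumulation ratio R = 1/(1−f) ≈ 1.08167.
Loading dose to hit Cmax,ss on first dose: D_load = D_maint·R ≈ 1678 × 1.08167 ≈ 1815.04 mg.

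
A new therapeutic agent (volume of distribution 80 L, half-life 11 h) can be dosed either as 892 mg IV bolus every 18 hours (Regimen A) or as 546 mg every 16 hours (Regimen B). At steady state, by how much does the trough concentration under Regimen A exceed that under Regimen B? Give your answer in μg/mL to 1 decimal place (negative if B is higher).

Regimen A: f = (1/2)^(18/11) ≈ 0.3217; Cmin,ss = (892/80)·f/(1−f) ≈ 5.288 μg/mL.
Regimen B: f = (1/2)^(16/11) ≈ 0.3649; Cmin,ss = (546/80)·f/(1−f) ≈ 3.921 μg/mL.
Difference ≈ 5.288 − 3.921 ≈ 1.367 μg/mL.

1.4 μg/mL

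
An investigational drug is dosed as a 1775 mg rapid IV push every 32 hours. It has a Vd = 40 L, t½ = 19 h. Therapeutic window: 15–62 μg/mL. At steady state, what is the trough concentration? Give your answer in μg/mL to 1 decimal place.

20.0 μg/mL

k = ln2/t½ = ln2/19 ≈ 0.036481 h⁻¹; fraction remaining f = e^(−kτ) = e^(−0.036481×32) ≈ 0.3112.
Accumulation ratio R = 1/(1 − f) ≈ 1/0.6888 ≈ 1.4518.
Each bolus raises the concentration by D/Vd = 1775/40 ≈ 44.375 μg/mL.
Steady-state peak Cmax,ss = C₀·R ≈ 44.375 × 1.4518 ≈ 64.424 μg/mL.
One interval later, Cmin,ss = Cmax,ss·e^(−kτ) ≈ 64.424 × 0.3112 ≈ 20.049 μg/mL.
Trough 20.0 μg/mL vs MEC 15 μg/mL: adequate.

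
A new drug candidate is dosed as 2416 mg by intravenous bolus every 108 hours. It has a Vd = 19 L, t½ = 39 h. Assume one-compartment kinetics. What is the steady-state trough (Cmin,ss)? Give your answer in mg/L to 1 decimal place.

21.9 mg/L

k = ln2/t½ = ln2/39 ≈ 0.017773 h⁻¹; fraction remaining f = e^(−kτ) = e^(−0.017773×108) ≈ 0.1467.
Accumulation ratio R = 1/(1 − f) ≈ 1/0.8533 ≈ 1.1719.
Each bolus raises the concentration by D/Vd = 2416/19 ≈ 127.158 mg/L.
Cmax,ss = C₀/(1 − f) ≈ 127.158/0.8533 ≈ 149.019 mg/L.
One interval later, Cmin,ss = Cmax,ss·e^(−kτ) ≈ 149.019 × 0.1467 ≈ 21.861 mg/L.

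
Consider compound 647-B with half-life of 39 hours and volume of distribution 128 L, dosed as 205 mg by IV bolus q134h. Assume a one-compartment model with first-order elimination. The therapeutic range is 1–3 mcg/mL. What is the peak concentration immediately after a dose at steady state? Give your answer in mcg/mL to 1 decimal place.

k = ln2/t½ = ln2/39 ≈ 0.017773 h⁻¹; fraction remaining f = e^(−kτ) = e^(−0.017773×134) ≈ 0.0924.
Accumulation ratio R = 1/(1 − f) ≈ 1/0.9076 ≈ 1.1018.
Single-dose peak C₀ = D/Vd = 205/128 ≈ 1.602 mcg/mL.
Cmax,ss = C₀/(1 − f) ≈ 1.602/0.9076 ≈ 1.765 mcg/mL.
Peak 1.8 mcg/mL vs MTC 3 mcg/mL: below toxic threshold.

1.8 mcg/mL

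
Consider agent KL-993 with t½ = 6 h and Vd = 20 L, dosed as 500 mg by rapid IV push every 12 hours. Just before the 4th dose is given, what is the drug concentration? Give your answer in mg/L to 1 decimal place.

8.2 mg/L

f = (1/2)^(τ/t½) = (1/2)^(12/6) ≈ 0.2500.
C₀ = D/Vd = 500/20 ≈ 25.000 mg/L.
Before the 4th dose, 3 doses have been given. Superposition: Cmin = C₀·(f + f² + … + f^3).
≈ 25.000 × (0.2500 + 0.0625 + 0.0156) ≈ 25.000 × 0.3281 ≈ 8.203 mg/L.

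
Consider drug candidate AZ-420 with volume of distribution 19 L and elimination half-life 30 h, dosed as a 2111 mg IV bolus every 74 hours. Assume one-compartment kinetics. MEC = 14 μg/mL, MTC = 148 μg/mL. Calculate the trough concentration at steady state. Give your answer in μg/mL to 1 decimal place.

24.5 μg/mL

k = ln2/t½ = ln2/30 ≈ 0.023105 h⁻¹; fraction remaining f = e^(−kτ) = e^(−0.023105×74) ≈ 0.1809.
Each bolus raises the concentration by D/Vd = 2111/19 ≈ 111.105 μg/mL.
Steady-state trough Cmin,ss = C₀·f/(1−f) ≈ 111.105 × 0.1809/0.8191 ≈ 24.538 μg/mL.
Trough 24.5 μg/mL vs MEC 14 μg/mL: adequate.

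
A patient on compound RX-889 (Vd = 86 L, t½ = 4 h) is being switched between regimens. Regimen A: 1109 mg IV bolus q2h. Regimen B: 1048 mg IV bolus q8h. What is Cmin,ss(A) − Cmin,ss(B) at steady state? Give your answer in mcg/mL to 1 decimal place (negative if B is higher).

27.1 mcg/mL

Regimen A: f = (1/2)^(2/4) ≈ 0.7071; Cmin,ss = (1109/86)·f/(1−f) ≈ 31.131 mcg/mL.
Regimen B: f = (1/2)^(8/4) ≈ 0.2500; Cmin,ss = (1048/86)·f/(1−f) ≈ 4.062 mcg/mL.
Difference ≈ 31.131 − 4.062 ≈ 27.069 mcg/mL.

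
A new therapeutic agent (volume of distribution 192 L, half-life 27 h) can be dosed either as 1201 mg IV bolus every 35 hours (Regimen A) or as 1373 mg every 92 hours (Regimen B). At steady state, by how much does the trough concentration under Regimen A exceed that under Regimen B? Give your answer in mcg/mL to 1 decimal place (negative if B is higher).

Regimen A: f = (1/2)^(35/27) ≈ 0.4072; Cmin,ss = (1201/192)·f/(1−f) ≈ 4.297 mcg/mL.
Regimen B: f = (1/2)^(92/27) ≈ 0.0942; Cmin,ss = (1373/192)·f/(1−f) ≈ 0.744 mcg/mL.
Difference ≈ 4.297 − 0.744 ≈ 3.553 mcg/mL.

3.6 mcg/mL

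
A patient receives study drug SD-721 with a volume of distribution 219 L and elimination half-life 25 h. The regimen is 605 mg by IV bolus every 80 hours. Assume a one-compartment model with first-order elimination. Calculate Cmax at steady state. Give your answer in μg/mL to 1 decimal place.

Over one 80-h interval, 80/25 ≈ 3.2 half-lives elapse, leaving f ≈ 0.1088 of each dose.
At steady state, accumulation factor R = 1/(1 − e^(−kτ)) ≈ 1.1221.
Each bolus raises the concentration by D/Vd = 605/219 ≈ 2.763 μg/mL.
Cmax,ss = C₀/(1 − f) ≈ 2.763/0.8912 ≈ 3.100 μg/mL.

3.1 μg/mL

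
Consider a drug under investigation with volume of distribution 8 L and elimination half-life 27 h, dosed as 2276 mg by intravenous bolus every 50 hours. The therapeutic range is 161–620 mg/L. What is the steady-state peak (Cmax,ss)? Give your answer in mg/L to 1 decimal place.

τ/t½ = 50/27 ≈ 1.8519, so fraction remaining f = (1/2)^(50/27) ≈ 0.2770.
At steady state, accumulation factor R = 1/(1 − e^(−kτ)) ≈ 1.3831.
Single-dose peak C₀ = D/Vd = 2276/8 ≈ 284.500 mg/L.
Steady-state peak Cmax,ss = C₀·R ≈ 284.500 × 1.3831 ≈ 393.492 mg/L.
Peak 393.5 mg/L vs MTC 620 mg/L: below toxic threshold.

393.5 mg/L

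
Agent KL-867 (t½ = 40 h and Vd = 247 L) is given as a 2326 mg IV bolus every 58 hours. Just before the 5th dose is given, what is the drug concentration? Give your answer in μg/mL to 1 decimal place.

5.3 μg/mL

f = (1/2)^(τ/t½) = (1/2)^(58/40) ≈ 0.3660.
C₀ = D/Vd = 2326/247 ≈ 9.417 μg/mL.
Before the 5th dose, 4 doses have been given. Superposition: Cmin = C₀·(f + f² + … + f^4).
≈ 9.417 × (0.3660 + 0.1340 + 0.0490 + 0.0179) ≈ 9.417 × 0.5669 ≈ 5.338 μg/mL.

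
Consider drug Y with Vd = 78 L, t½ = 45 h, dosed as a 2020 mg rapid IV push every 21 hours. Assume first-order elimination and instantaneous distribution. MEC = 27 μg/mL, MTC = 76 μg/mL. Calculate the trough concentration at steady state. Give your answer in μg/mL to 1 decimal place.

k = ln2/t½ = ln2/45 ≈ 0.015403 h⁻¹; fraction remaining f = e^(−kτ) = e^(−0.015403×21) ≈ 0.7236.
At steady state, accumulation factor R = 1/(1 − e^(−kτ)) ≈ 3.6179.
Each bolus raises the concentration by D/Vd = 2020/78 ≈ 25.897 μg/mL.
Cmax,ss = C₀/(1 − f) ≈ 25.897/0.2764 ≈ 93.694 μg/mL.
Steady-state trough Cmin,ss = Cmax,ss·f ≈ 93.694 × 0.7236 ≈ 67.797 μg/mL.
Trough 67.8 μg/mL vs MEC 27 μg/mL: adequate.

67.8 μg/mL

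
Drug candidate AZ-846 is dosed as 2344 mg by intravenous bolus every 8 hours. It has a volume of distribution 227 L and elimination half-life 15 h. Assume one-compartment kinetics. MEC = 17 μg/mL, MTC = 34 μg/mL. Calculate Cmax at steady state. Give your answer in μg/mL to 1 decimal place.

33.4 μg/mL

τ/t½ = 8/15 ≈ 0.53333, so fraction remaining f = (1/2)^(8/15) ≈ 0.6910.
Accumulation ratio R = 1/(1 − f) ≈ 1/0.3090 ≈ 3.2362.
Each bolus raises the concentration by D/Vd = 2344/227 ≈ 10.326 μg/mL.
Steady-state peak Cmax,ss = C₀·R ≈ 10.326 × 3.2362 ≈ 33.417 μg/mL.
Peak 33.4 μg/mL vs MTC 34 μg/mL: below toxic threshold.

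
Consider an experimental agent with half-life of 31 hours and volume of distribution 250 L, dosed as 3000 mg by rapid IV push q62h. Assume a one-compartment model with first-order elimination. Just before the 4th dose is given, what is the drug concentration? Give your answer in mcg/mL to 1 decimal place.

f = (1/2)^(τ/t½) = (1/2)^(62/31) ≈ 0.2500.
C₀ = D/Vd = 3000/250 ≈ 12.000 mcg/mL.
Before the 4th dose, 3 doses have been given. Superposition: Cmin = C₀·(f + f² + … + f^3).
≈ 12.000 × (0.2500 + 0.0625 + 0.0156) ≈ 12.000 × 0.3281 ≈ 3.937 mcg/mL.

3.9 mcg/mL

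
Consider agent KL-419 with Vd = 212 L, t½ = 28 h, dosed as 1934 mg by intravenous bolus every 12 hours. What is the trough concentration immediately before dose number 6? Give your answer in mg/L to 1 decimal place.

f = (1/2)^(τ/t½) = (1/2)^(12/28) ≈ 0.7430.
C₀ = D/Vd = 1934/212 ≈ 9.123 mg/L.
Before the 6th dose, 5 doses have been given. Superposition: Cmin = C₀·(f + f² + … + f^5).
≈ 9.123 × (0.7430 + 0.5520 + 0.4102 + 0.3048 + 0.2264) ≈ 9.123 × 2.2364 ≈ 20.403 mg/L.

20.4 mg/L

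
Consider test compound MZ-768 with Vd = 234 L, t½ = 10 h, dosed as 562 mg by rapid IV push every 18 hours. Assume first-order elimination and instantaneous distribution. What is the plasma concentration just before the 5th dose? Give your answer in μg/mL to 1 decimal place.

1.0 μg/mL

f = (1/2)^(τ/t½) = (1/2)^(18/10) ≈ 0.2872.
C₀ = D/Vd = 562/234 ≈ 2.402 μg/mL.
Before the 5th dose, 4 doses have been given. Superposition: Cmin = C₀·(f + f² + … + f^4).
≈ 2.402 × (0.2872 + 0.0825 + 0.0237 + 0.0068) ≈ 2.402 × 0.4002 ≈ 0.961 μg/mL.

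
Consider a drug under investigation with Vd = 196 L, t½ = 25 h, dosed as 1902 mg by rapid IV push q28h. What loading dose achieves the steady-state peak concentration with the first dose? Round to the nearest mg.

3523 mg

f = (1/2)^(28/25) ≈ 0.460094; accumulation ratio R = 1/(1−f) ≈ 1.85217.
Loading dose to hit Cmax,ss on first dose: D_load = D_maint·R ≈ 1902 × 1.85217 ≈ 3522.83 mg.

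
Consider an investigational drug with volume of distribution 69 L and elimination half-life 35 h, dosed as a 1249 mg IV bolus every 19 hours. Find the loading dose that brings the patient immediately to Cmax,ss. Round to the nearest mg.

f = (1/2)^(19/35) ≈ 0.686410; accumulation ratio R = 1/(1−f) ≈ 3.18888.
Loading dose to hit Cmax,ss on first dose: D_load = D_maint·R ≈ 1249 × 3.18888 ≈ 3982.91 mg.

3983 mg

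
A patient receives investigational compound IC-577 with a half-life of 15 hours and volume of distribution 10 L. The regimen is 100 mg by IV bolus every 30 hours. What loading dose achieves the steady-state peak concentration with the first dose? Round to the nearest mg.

133 mg

f = (1/2)^(30/15) ≈ 0.250000; accumulation ratio R = 1/(1−f) ≈ 1.33333.
Loading dose to hit Cmax,ss on first dose: D_load = D_maint·R ≈ 100 × 1.33333 ≈ 133.33 mg.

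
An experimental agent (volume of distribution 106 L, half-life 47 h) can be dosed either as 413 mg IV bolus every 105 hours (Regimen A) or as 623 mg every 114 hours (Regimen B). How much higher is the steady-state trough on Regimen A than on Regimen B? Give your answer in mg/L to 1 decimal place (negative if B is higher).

Regimen A: f = (1/2)^(105/47) ≈ 0.2126; Cmin,ss = (413/106)·f/(1−f) ≈ 1.052 mg/L.
Regimen B: f = (1/2)^(114/47) ≈ 0.1861; Cmin,ss = (623/106)·f/(1−f) ≈ 1.344 mg/L.
Difference ≈ 1.052 − 1.344 ≈ -0.292 mg/L.

-0.3 mg/L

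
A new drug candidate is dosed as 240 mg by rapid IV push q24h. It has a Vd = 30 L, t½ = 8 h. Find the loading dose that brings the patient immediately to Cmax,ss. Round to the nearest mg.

274 mg

f = (1/2)^(24/8) ≈ 0.125000; accumulation ratio R = 1/(1−f) ≈ 1.14286.
Loading dose to hit Cmax,ss on first dose: D_load = D_maint·R ≈ 240 × 1.14286 ≈ 274.29 mg.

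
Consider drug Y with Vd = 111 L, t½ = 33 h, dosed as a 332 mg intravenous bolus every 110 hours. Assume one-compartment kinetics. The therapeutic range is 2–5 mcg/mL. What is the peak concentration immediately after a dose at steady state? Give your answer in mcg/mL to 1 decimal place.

k = ln2/t½ = ln2/33 ≈ 0.021004 h⁻¹; fraction remaining f = e^(−kτ) = e^(−0.021004×110) ≈ 0.0992.
Accumulation ratio R = 1/(1 − f) ≈ 1/0.9008 ≈ 1.1101.
Single-dose peak C₀ = D/Vd = 332/111 ≈ 2.991 mcg/mL.
Steady-state peak Cmax,ss = C₀·R ≈ 2.991 × 1.1101 ≈ 3.320 mcg/mL.
Peak 3.3 mcg/mL vs MTC 5 mcg/mL: below toxic threshold.

3.3 mcg/mL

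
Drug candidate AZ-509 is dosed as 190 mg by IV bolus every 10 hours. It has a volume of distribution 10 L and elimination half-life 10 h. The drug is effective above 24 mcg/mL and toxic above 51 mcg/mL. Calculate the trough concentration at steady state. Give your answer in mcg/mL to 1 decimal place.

The dosing interval is 1 half-life, so f = 2^(−1) = 0.5.
At steady state, R = 1/(1 − 0.5) = 2/1.
Single-dose peak C₀ = D/Vd = 190/10 = 19 mcg/mL.
Steady-state peak Cmax,ss = C₀·R = 19 × 2/1 ≈ 38.000 mcg/mL.
Steady-state trough Cmin,ss = Cmax,ss·f ≈ 38.000 × 0.5 ≈ 19.000 mcg/mL.
Trough 19.0 mcg/mL vs MEC 24 mcg/mL: subtherapeutic.

19.0 mcg/mL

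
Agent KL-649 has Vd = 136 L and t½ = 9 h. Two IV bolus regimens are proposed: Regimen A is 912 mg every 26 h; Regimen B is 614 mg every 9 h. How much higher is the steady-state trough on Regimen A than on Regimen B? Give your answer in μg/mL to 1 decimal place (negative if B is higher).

-3.5 μg/mL

Regimen A: f = (1/2)^(26/9) ≈ 0.1350; Cmin,ss = (912/136)·f/(1−f) ≈ 1.047 μg/mL.
Regimen B: f = (1/2)^(9/9) ≈ 0.5000; Cmin,ss = (614/136)·f/(1−f) ≈ 4.515 μg/mL.
Difference ≈ 1.047 − 4.515 ≈ -3.468 μg/mL.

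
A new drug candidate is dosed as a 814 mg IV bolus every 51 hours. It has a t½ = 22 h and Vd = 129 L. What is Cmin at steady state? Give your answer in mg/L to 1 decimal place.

1.6 mg/L

k = ln2/t½ = ln2/22 ≈ 0.031507 h⁻¹; fraction remaining f = e^(−kτ) = e^(−0.031507×51) ≈ 0.2005.
Single-dose peak C₀ = D/Vd = 814/129 ≈ 6.310 mg/L.
Steady-state trough Cmin,ss = C₀·f/(1−f) ≈ 6.310 × 0.2005/0.7995 ≈ 1.582 mg/L.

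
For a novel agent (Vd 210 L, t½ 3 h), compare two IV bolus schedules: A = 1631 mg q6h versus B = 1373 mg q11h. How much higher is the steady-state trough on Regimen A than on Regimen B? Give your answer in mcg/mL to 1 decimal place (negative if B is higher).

2.0 mcg/mL

Regimen A: f = (1/2)^(6/3) ≈ 0.2500; Cmin,ss = (1631/210)·f/(1−f) ≈ 2.589 mcg/mL.
Regimen B: f = (1/2)^(11/3) ≈ 0.0787; Cmin,ss = (1373/210)·f/(1−f) ≈ 0.559 mcg/mL.
Difference ≈ 2.589 − 0.559 ≈ 2.030 mcg/mL.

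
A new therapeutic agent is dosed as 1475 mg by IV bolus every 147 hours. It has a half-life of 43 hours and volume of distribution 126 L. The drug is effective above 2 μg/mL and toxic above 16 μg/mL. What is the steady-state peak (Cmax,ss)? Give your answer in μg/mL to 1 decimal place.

Over one 147-h interval, 147/43 ≈ 3.4186 half-lives elapse, leaving f ≈ 0.0935 of each dose.
Accumulation ratio R = 1/(1 − f) ≈ 1/0.9065 ≈ 1.1031.
Single-dose peak C₀ = D/Vd = 1475/126 ≈ 11.706 μg/mL.
Cmax,ss = C₀/(1 − f) ≈ 11.706/0.9065 ≈ 12.913 μg/mL.
Peak 12.9 μg/mL vs MTC 16 μg/mL: below toxic threshold.

12.9 μg/mL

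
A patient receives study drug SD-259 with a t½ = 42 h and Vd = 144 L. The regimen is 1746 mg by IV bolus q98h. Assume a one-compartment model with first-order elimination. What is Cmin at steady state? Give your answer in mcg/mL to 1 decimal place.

3.0 mcg/mL

Over one 98-h interval, 98/42 ≈ 2.3333 half-lives elapse, leaving f ≈ 0.1984 of each dose.
Single-dose peak C₀ = D/Vd = 1746/144 ≈ 12.125 mcg/mL.
Steady-state trough Cmin,ss = C₀·f/(1−f) ≈ 12.125 × 0.1984/0.8016 ≈ 3.001 mcg/mL.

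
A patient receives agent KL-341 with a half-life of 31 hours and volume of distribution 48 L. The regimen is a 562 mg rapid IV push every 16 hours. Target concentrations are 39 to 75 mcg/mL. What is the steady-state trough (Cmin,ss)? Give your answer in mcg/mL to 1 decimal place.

k = ln2/t½ = ln2/31 ≈ 0.022360 h⁻¹; fraction remaining f = e^(−kτ) = e^(−0.022360×16) ≈ 0.6992.
At steady state, accumulation factor R = 1/(1 − e^(−kτ)) ≈ 3.3245.
Single-dose peak C₀ = D/Vd = 562/48 ≈ 11.708 mcg/mL.
Steady-state peak Cmax,ss = C₀·R ≈ 11.708 × 3.3245 ≈ 38.923 mcg/mL.
One interval later, Cmin,ss = Cmax,ss·e^(−kτ) ≈ 38.923 × 0.6992 ≈ 27.215 mcg/mL.
Trough 27.2 mcg/mL vs MEC 39 mcg/mL: subtherapeutic.

27.2 mcg/mL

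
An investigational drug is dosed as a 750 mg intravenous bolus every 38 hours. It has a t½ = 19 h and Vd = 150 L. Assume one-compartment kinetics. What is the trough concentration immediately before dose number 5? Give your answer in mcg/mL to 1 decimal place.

1.7 mcg/mL

f = (1/2)^(τ/t½) = (1/2)^(38/19) ≈ 0.2500.
C₀ = D/Vd = 750/150 ≈ 5.000 mcg/mL.
Before the 5th dose, 4 doses have been given. Superposition: Cmin = C₀·(f + f² + … + f^4).
≈ 5.000 × (0.2500 + 0.0625 + 0.0156 + 0.0039) ≈ 5.000 × 0.3320 ≈ 1.660 mcg/mL.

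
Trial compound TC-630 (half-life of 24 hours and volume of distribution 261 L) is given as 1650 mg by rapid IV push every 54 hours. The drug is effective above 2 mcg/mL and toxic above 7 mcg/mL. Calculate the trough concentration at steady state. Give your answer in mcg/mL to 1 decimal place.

Over one 54-h interval, 54/24 ≈ 2.25 half-lives elapse, leaving f ≈ 0.2102 of each dose.
At steady state, accumulation factor R = 1/(1 − e^(−kτ)) ≈ 1.2661.
Each bolus raises the concentration by D/Vd = 1650/261 ≈ 6.322 mcg/mL.
Cmax,ss = C₀/(1 − f) ≈ 6.322/0.7898 ≈ 8.005 mcg/mL.
One interval later, Cmin,ss = Cmax,ss·e^(−kτ) ≈ 8.005 × 0.2102 ≈ 1.683 mcg/mL.
Trough 1.7 mcg/mL vs MEC 2 mcg/mL: subtherapeutic.

1.7 mcg/mL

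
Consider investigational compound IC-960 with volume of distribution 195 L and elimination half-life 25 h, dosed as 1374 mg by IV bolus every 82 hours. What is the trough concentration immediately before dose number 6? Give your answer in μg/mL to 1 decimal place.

f = (1/2)^(τ/t½) = (1/2)^(82/25) ≈ 0.1029.
C₀ = D/Vd = 1374/195 ≈ 7.046 μg/mL.
Before the 6th dose, 5 doses have been given. Superposition: Cmin = C₀·(f + f² + … + f^5).
≈ 7.046 × (0.1029 + 0.0106 + 0.0011 + 0.0001 + 0.0000) ≈ 7.046 × 0.1147 ≈ 0.808 μg/mL.

0.8 μg/mL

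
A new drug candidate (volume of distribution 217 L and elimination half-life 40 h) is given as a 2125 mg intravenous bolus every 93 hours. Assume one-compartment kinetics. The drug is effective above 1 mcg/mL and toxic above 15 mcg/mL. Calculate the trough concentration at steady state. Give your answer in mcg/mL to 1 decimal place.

k = ln2/t½ = ln2/40 ≈ 0.017329 h⁻¹; fraction remaining f = e^(−kτ) = e^(−0.017329×93) ≈ 0.1996.
At steady state, accumulation factor R = 1/(1 − e^(−kτ)) ≈ 1.2494.
Each bolus raises the concentration by D/Vd = 2125/217 ≈ 9.793 mcg/mL.
Cmax,ss = C₀/(1 − f) ≈ 9.793/0.8004 ≈ 12.235 mcg/mL.
One interval later, Cmin,ss = Cmax,ss·e^(−kτ) ≈ 12.235 × 0.1996 ≈ 2.442 mcg/mL.
Trough 2.4 mcg/mL vs MEC 1 mcg/mL: adequate.

2.4 mcg/mL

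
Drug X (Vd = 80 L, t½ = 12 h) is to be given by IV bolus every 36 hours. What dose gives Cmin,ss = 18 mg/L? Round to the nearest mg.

τ/t½ = 36/12 ≈ 3, so f = (1/2)^(36/12) ≈ 0.125000.
Cmin,ss = (D/Vd)·f/(1−f), so D = Cmin,ss·Vd·(1−f)/f.
D = 18 × 80 × (1−f)/f ≈ 18 × 80 × 7.00000 ≈ 10080.00 mg.

10080 mg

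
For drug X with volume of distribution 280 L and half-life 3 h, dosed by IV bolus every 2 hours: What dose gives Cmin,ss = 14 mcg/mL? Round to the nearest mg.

τ/t½ = 2/3 ≈ 0.66667, so f = (1/2)^(2/3) ≈ 0.629961.
Cmin,ss = (D/Vd)·f/(1−f), so D = Cmin,ss·Vd·(1−f)/f.
D = 14 × 280 × (1−f)/f ≈ 14 × 280 × 0.58740 ≈ 2302.61 mg.

2303 mg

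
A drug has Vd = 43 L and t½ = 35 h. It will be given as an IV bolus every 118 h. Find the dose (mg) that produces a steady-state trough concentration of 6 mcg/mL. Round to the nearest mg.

2412 mg

τ/t½ = 118/35 ≈ 3.3714, so f = (1/2)^(118/35) ≈ 0.096627.
Cmin,ss = (D/Vd)·f/(1−f), so D = Cmin,ss·Vd·(1−f)/f.
D = 6 × 43 × (1−f)/f ≈ 6 × 43 × 9.34907 ≈ 2412.06 mg.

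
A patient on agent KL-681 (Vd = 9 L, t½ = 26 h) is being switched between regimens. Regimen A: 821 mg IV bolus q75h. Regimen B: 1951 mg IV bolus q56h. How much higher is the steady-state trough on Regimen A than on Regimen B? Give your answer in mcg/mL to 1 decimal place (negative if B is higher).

Regimen A: f = (1/2)^(75/26) ≈ 0.1354; Cmin,ss = (821/9)·f/(1−f) ≈ 14.286 mcg/mL.
Regimen B: f = (1/2)^(56/26) ≈ 0.2247; Cmin,ss = (1951/9)·f/(1−f) ≈ 62.827 mcg/mL.
Difference ≈ 14.286 − 62.827 ≈ -48.541 mcg/mL.

-48.5 mcg/mL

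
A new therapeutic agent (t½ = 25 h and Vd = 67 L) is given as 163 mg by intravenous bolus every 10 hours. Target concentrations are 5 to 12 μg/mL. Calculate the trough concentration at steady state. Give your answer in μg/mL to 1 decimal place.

7.6 μg/mL

τ/t½ = 10/25 ≈ 0.4, so fraction remaining f = (1/2)^(10/25) ≈ 0.7579.
Accumulation ratio R = 1/(1 − f) ≈ 1/0.2421 ≈ 4.1305.
Single-dose peak C₀ = D/Vd = 163/67 ≈ 2.433 μg/mL.
Cmax,ss = C₀/(1 − f) ≈ 2.433/0.2421 ≈ 10.050 μg/mL.
One interval later, Cmin,ss = Cmax,ss·e^(−kτ) ≈ 10.050 × 0.7579 ≈ 7.617 μg/mL.
Trough 7.6 μg/mL vs MEC 5 μg/mL: adequate.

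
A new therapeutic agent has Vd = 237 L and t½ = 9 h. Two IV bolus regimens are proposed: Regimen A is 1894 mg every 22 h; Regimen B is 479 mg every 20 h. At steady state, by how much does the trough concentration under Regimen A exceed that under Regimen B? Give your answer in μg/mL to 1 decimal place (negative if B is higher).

1.2 μg/mL

Regimen A: f = (1/2)^(22/9) ≈ 0.1837; Cmin,ss = (1894/237)·f/(1−f) ≈ 1.798 μg/mL.
Regimen B: f = (1/2)^(20/9) ≈ 0.2143; Cmin,ss = (479/237)·f/(1−f) ≈ 0.551 μg/mL.
Difference ≈ 1.798 − 0.551 ≈ 1.247 μg/mL.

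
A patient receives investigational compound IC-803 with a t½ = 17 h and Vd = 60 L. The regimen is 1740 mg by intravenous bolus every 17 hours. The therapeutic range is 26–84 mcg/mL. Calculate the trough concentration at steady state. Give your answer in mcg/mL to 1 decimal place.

29.0 mcg/mL

The dosing interval is 1 half-life, so f = 2^(−1) = 0.5.
At steady state, R = 1/(1 − 0.5) = 2/1.
Single-dose peak C₀ = D/Vd = 1740/60 = 29 mcg/mL.
Steady-state peak Cmax,ss = C₀·R = 29 × 2/1 ≈ 58.000 mcg/mL.
Steady-state trough Cmin,ss = Cmax,ss·f ≈ 58.000 × 0.5 ≈ 29.000 mcg/mL.
Trough 29.0 mcg/mL vs MEC 26 mcg/mL: adequate.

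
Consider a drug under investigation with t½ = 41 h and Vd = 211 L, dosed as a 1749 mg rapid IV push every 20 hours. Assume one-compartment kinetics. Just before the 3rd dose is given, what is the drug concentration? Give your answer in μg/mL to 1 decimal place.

10.1 μg/mL

f = (1/2)^(τ/t½) = (1/2)^(20/41) ≈ 0.7131.
C₀ = D/Vd = 1749/211 ≈ 8.289 μg/mL.
Before the 3rd dose, 2 doses have been given. Superposition: Cmin = C₀·(f + f²).
≈ 8.289 × (0.7131 + 0.5085) ≈ 8.289 × 1.2216 ≈ 10.126 μg/mL.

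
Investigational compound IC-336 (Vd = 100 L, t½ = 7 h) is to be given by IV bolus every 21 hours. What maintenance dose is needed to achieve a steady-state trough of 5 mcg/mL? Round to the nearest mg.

3500 mg

τ/t½ = 21/7 ≈ 3, so f = (1/2)^(21/7) ≈ 0.125000.
Cmin,ss = (D/Vd)·f/(1−f), so D = Cmin,ss·Vd·(1−f)/f.
D = 5 × 100 × (1−f)/f ≈ 5 × 100 × 7.00000 ≈ 3500.00 mg.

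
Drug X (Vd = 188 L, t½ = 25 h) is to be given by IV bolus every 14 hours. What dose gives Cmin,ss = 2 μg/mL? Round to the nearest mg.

τ/t½ = 14/25 ≈ 0.56, so f = (1/2)^(14/25) ≈ 0.678302.
Cmin,ss = (D/Vd)·f/(1−f), so D = Cmin,ss·Vd·(1−f)/f.
D = 2 × 188 × (1−f)/f ≈ 2 × 188 × 0.47427 ≈ 178.33 mg.

178 mg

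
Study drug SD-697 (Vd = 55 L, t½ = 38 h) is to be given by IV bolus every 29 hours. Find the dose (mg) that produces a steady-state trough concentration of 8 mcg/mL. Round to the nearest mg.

307 mg

τ/t½ = 29/38 ≈ 0.76316, so f = (1/2)^(29/38) ≈ 0.589205.
Cmin,ss = (D/Vd)·f/(1−f), so D = Cmin,ss·Vd·(1−f)/f.
D = 8 × 55 × (1−f)/f ≈ 8 × 55 × 0.69720 ≈ 306.77 mg.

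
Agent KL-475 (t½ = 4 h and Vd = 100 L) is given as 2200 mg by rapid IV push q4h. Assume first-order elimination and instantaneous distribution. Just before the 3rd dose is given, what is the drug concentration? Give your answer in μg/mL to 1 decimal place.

16.5 μg/mL

f = (1/2)^(τ/t½) = (1/2)^(4/4) ≈ 0.5000.
C₀ = D/Vd = 2200/100 ≈ 22.000 μg/mL.
Before the 3rd dose, 2 doses have been given. Superposition: Cmin = C₀·(f + f²).
≈ 22.000 × (0.5000 + 0.2500) ≈ 22.000 × 0.7500 ≈ 16.500 μg/mL.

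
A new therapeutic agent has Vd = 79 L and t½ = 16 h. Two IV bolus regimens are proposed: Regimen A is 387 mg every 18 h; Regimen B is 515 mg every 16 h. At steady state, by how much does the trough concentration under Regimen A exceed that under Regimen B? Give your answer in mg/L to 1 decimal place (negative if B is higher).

-2.4 mg/L

Regimen A: f = (1/2)^(18/16) ≈ 0.4585; Cmin,ss = (387/79)·f/(1−f) ≈ 4.148 mg/L.
Regimen B: f = (1/2)^(16/16) ≈ 0.5000; Cmin,ss = (515/79)·f/(1−f) ≈ 6.519 mg/L.
Difference ≈ 4.148 − 6.519 ≈ -2.371 mg/L.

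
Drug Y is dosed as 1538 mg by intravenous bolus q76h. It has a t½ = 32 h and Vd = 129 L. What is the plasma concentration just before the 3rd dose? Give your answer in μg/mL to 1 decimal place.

2.7 μg/mL

f = (1/2)^(τ/t½) = (1/2)^(76/32) ≈ 0.1928.
C₀ = D/Vd = 1538/129 ≈ 11.922 μg/mL.
Before the 3rd dose, 2 doses have been given. Superposition: Cmin = C₀·(f + f²).
≈ 11.922 × (0.1928 + 0.0372) ≈ 11.922 × 0.2300 ≈ 2.742 μg/mL.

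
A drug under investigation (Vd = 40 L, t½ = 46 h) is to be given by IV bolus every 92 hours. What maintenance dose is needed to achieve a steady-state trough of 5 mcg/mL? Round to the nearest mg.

600 mg

τ/t½ = 92/46 ≈ 2, so f = (1/2)^(92/46) ≈ 0.250000.
Cmin,ss = (D/Vd)·f/(1−f), so D = Cmin,ss·Vd·(1−f)/f.
D = 5 × 40 × (1−f)/f ≈ 5 × 40 × 3.00000 ≈ 600.00 mg.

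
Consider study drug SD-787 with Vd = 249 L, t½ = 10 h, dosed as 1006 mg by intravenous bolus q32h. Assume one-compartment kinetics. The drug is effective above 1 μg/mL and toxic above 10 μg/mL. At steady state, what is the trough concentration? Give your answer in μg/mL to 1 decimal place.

0.5 μg/mL

Over one 32-h interval, 32/10 ≈ 3.2 half-lives elapse, leaving f ≈ 0.1088 of each dose.
At steady state, accumulation factor R = 1/(1 − e^(−kτ)) ≈ 1.1221.
Single-dose peak C₀ = D/Vd = 1006/249 ≈ 4.040 μg/mL.
Steady-state peak Cmax,ss = C₀·R ≈ 4.040 × 1.1221 ≈ 4.533 μg/mL.
Steady-state trough Cmin,ss = Cmax,ss·f ≈ 4.533 × 0.1088 ≈ 0.493 μg/mL.
Trough 0.5 μg/mL vs MEC 1 μg/mL: subtherapeutic.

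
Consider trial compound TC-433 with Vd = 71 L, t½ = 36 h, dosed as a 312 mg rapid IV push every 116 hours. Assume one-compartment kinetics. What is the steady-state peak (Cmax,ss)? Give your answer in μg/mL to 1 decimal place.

k = ln2/t½ = ln2/36 ≈ 0.019254 h⁻¹; fraction remaining f = e^(−kτ) = e^(−0.019254×116) ≈ 0.1072.
Accumulation ratio R = 1/(1 − f) ≈ 1/0.8928 ≈ 1.1201.
Single-dose peak C₀ = D/Vd = 312/71 ≈ 4.394 μg/mL.
Cmax,ss = C₀/(1 − f) ≈ 4.394/0.8928 ≈ 4.922 μg/mL.

4.9 μg/mL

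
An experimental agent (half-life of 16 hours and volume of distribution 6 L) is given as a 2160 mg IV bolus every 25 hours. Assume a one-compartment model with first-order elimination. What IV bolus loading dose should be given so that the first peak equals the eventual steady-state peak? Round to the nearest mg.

3266 mg

f = (1/2)^(25/16) ≈ 0.338564; accumulation ratio R = 1/(1−f) ≈ 1.51186.
Loading dose to hit Cmax,ss on first dose: D_load = D_maint·R ≈ 2160 × 1.51186 ≈ 3265.62 mg.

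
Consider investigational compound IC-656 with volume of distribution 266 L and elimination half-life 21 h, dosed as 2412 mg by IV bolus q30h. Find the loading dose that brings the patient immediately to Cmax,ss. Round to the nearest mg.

3838 mg

f = (1/2)^(30/21) ≈ 0.371499; accumulation ratio R = 1/(1−f) ≈ 1.59109.
Loading dose to hit Cmax,ss on first dose: D_load = D_maint·R ≈ 2412 × 1.59109 ≈ 3837.71 mg.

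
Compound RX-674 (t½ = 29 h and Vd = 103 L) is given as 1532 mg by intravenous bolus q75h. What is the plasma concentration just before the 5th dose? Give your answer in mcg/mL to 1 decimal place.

3.0 mcg/mL

f = (1/2)^(τ/t½) = (1/2)^(75/29) ≈ 0.1665.
C₀ = D/Vd = 1532/103 ≈ 14.874 mcg/mL.
Before the 5th dose, 4 doses have been given. Superposition: Cmin = C₀·(f + f² + … + f^4).
≈ 14.874 × (0.1665 + 0.0277 + 0.0046 + 0.0008) ≈ 14.874 × 0.1996 ≈ 2.969 mcg/mL.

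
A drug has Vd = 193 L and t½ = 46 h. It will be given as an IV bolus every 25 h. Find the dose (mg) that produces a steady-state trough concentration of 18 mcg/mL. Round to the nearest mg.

τ/t½ = 25/46 ≈ 0.54348, so f = (1/2)^(25/46) ≈ 0.686115.
Cmin,ss = (D/Vd)·f/(1−f), so D = Cmin,ss·Vd·(1−f)/f.
D = 18 × 193 × (1−f)/f ≈ 18 × 193 × 0.45748 ≈ 1589.29 mg.

1589 mg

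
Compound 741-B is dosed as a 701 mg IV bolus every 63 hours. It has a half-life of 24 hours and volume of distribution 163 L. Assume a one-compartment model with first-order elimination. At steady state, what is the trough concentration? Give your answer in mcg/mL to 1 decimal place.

Over one 63-h interval, 63/24 ≈ 2.625 half-lives elapse, leaving f ≈ 0.1621 of each dose.
Each bolus raises the concentration by D/Vd = 701/163 ≈ 4.301 mcg/mL.
Steady-state trough Cmin,ss = C₀·f/(1−f) ≈ 4.301 × 0.1621/0.8379 ≈ 0.832 mcg/mL.

0.8 mcg/mL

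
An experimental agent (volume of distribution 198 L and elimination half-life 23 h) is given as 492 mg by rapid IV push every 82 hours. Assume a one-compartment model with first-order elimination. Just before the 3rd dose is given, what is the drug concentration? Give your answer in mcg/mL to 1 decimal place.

0.2 mcg/mL

f = (1/2)^(τ/t½) = (1/2)^(82/23) ≈ 0.0845.
C₀ = D/Vd = 492/198 ≈ 2.485 mcg/mL.
Before the 3rd dose, 2 doses have been given. Superposition: Cmin = C₀·(f + f²).
≈ 2.485 × (0.0845 + 0.0071) ≈ 2.485 × 0.0916 ≈ 0.228 mcg/mL.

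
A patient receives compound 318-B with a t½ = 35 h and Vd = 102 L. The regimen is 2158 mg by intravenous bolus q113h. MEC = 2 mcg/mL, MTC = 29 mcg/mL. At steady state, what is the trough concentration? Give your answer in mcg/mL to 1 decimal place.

Over one 113-h interval, 113/35 ≈ 3.2286 half-lives elapse, leaving f ≈ 0.1067 of each dose.
Accumulation ratio R = 1/(1 − f) ≈ 1/0.8933 ≈ 1.1194.
Each bolus raises the concentration by D/Vd = 2158/102 ≈ 21.157 mcg/mL.
Steady-state peak Cmax,ss = C₀·R ≈ 21.157 × 1.1194 ≈ 23.683 mcg/mL.
Steady-state trough Cmin,ss = Cmax,ss·f ≈ 23.683 × 0.1067 ≈ 2.527 mcg/mL.
Trough 2.5 mcg/mL vs MEC 2 mcg/mL: adequate.

2.5 mcg/mL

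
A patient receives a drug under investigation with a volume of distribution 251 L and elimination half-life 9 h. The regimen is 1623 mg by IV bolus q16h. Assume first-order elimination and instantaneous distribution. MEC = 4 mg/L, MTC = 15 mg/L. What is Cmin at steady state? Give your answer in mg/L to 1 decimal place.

k = ln2/t½ = ln2/9 ≈ 0.077016 h⁻¹; fraction remaining f = e^(−kτ) = e^(−0.077016×16) ≈ 0.2916.
Single-dose peak C₀ = D/Vd = 1623/251 ≈ 6.466 mg/L.
Steady-state trough Cmin,ss = C₀·f/(1−f) ≈ 6.466 × 0.2916/0.7084 ≈ 2.662 mg/L.
Trough 2.7 mg/L vs MEC 4 mg/L: subtherapeutic.

2.7 mg/L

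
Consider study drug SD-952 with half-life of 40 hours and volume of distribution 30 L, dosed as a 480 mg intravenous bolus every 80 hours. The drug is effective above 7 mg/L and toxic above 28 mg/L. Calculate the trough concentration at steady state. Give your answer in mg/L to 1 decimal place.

5.3 mg/L

The dosing interval is 2 half-lives, so f = 2^(−2) = 0.25.
Accumulation ratio R = 1/(1 − f) = 1/0.75 = 4/3.
Single-dose peak C₀ = D/Vd = 480/30 = 16 mg/L.
Steady-state peak Cmax,ss = C₀·R = 16 × 4/3 ≈ 21.333 mg/L.
Steady-state trough Cmin,ss = Cmax,ss·f ≈ 21.333 × 0.25 ≈ 5.333 mg/L.
Trough 5.3 mg/L vs MEC 7 mg/L: subtherapeutic.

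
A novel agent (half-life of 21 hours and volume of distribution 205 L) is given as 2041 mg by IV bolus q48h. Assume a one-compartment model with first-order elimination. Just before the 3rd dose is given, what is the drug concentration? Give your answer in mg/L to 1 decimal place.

f = (1/2)^(τ/t½) = (1/2)^(48/21) ≈ 0.2051.
C₀ = D/Vd = 2041/205 ≈ 9.956 mg/L.
Before the 3rd dose, 2 doses have been given. Superposition: Cmin = C₀·(f + f²).
≈ 9.956 × (0.2051 + 0.0421) ≈ 9.956 × 0.2472 ≈ 2.461 mg/L.

2.5 mg/L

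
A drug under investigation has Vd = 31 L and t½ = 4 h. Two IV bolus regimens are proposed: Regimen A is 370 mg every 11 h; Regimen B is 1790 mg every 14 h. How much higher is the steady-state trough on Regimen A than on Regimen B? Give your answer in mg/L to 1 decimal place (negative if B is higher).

-3.5 mg/L

Regimen A: f = (1/2)^(11/4) ≈ 0.1487; Cmin,ss = (370/31)·f/(1−f) ≈ 2.085 mg/L.
Regimen B: f = (1/2)^(14/4) ≈ 0.0884; Cmin,ss = (1790/31)·f/(1−f) ≈ 5.599 mg/L.
Difference ≈ 2.085 − 5.599 ≈ -3.514 mg/L.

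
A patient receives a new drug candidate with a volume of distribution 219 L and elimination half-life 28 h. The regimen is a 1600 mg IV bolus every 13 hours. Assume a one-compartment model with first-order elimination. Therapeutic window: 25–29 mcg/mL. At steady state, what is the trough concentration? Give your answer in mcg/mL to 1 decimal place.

19.2 mcg/mL

Over one 13-h interval, 13/28 ≈ 0.46429 half-lives elapse, leaving f ≈ 0.7248 of each dose.
Each bolus raises the concentration by D/Vd = 1600/219 ≈ 7.306 mcg/mL.
Steady-state trough Cmin,ss = C₀·f/(1−f) ≈ 7.306 × 0.7248/0.2752 ≈ 19.242 mcg/mL.
Trough 19.2 mcg/mL vs MEC 25 mcg/mL: subtherapeutic.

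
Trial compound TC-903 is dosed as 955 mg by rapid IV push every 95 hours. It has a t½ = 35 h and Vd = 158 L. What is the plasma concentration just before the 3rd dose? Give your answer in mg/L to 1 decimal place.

f = (1/2)^(τ/t½) = (1/2)^(95/35) ≈ 0.1524.
C₀ = D/Vd = 955/158 ≈ 6.044 mg/L.
Before the 3rd dose, 2 doses have been given. Superposition: Cmin = C₀·(f + f²).
≈ 6.044 × (0.1524 + 0.0232) ≈ 6.044 × 0.1756 ≈ 1.061 mg/L.

1.1 mg/L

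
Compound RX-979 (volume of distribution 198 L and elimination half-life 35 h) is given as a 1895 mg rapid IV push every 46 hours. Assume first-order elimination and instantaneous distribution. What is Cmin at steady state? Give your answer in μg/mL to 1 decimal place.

6.4 μg/mL

τ/t½ = 46/35 ≈ 1.3143, so fraction remaining f = (1/2)^(46/35) ≈ 0.4021.
Each bolus raises the concentration by D/Vd = 1895/198 ≈ 9.571 μg/mL.
Steady-state trough Cmin,ss = C₀·f/(1−f) ≈ 9.571 × 0.4021/0.5979 ≈ 6.437 μg/mL.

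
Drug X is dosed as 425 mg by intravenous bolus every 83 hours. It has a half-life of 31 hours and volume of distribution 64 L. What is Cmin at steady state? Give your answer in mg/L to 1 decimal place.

1.2 mg/L

Over one 83-h interval, 83/31 ≈ 2.6774 half-lives elapse, leaving f ≈ 0.1563 of each dose.
Single-dose peak C₀ = D/Vd = 425/64 ≈ 6.641 mg/L.
Steady-state trough Cmin,ss = C₀·f/(1−f) ≈ 6.641 × 0.1563/0.8437 ≈ 1.230 mg/L.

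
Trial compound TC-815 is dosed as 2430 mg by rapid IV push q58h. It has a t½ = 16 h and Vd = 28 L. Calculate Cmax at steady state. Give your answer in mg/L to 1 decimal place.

94.4 mg/L

τ/t½ = 58/16 ≈ 3.625, so fraction remaining f = (1/2)^(58/16) ≈ 0.0811.
Accumulation ratio R = 1/(1 − f) ≈ 1/0.9189 ≈ 1.0883.
Single-dose peak C₀ = D/Vd = 2430/28 ≈ 86.786 mg/L.
Steady-state peak Cmax,ss = C₀·R ≈ 86.786 × 1.0883 ≈ 94.449 mg/L.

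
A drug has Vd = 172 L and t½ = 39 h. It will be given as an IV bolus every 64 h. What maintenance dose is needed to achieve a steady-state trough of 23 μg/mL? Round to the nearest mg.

8382 mg

τ/t½ = 64/39 ≈ 1.641, so f = (1/2)^(64/39) ≈ 0.320628.
Cmin,ss = (D/Vd)·f/(1−f), so D = Cmin,ss·Vd·(1−f)/f.
D = 23 × 172 × (1−f)/f ≈ 23 × 172 × 2.11888 ≈ 8382.29 mg.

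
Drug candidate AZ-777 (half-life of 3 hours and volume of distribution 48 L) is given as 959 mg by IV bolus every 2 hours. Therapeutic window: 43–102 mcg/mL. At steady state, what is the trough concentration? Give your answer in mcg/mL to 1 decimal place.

34.0 mcg/mL

τ/t½ = 2/3 ≈ 0.66667, so fraction remaining f = (1/2)^(2/3) ≈ 0.6300.
Accumulation ratio R = 1/(1 − f) ≈ 1/0.3700 ≈ 2.7027.
Each bolus raises the concentration by D/Vd = 959/48 ≈ 19.979 mcg/mL.
Steady-state peak Cmax,ss = C₀·R ≈ 19.979 × 2.7027 ≈ 53.997 mcg/mL.
Steady-state trough Cmin,ss = Cmax,ss·f ≈ 53.997 × 0.6300 ≈ 34.018 mcg/mL.
Trough 34.0 mcg/mL vs MEC 43 mcg/mL: subtherapeutic.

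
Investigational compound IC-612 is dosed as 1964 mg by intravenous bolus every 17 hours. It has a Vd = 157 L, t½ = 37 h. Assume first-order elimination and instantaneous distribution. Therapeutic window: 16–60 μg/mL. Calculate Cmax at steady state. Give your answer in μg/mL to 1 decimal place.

τ/t½ = 17/37 ≈ 0.45946, so fraction remaining f = (1/2)^(17/37) ≈ 0.7273.
At steady state, accumulation factor R = 1/(1 − e^(−kτ)) ≈ 3.6670.
Single-dose peak C₀ = D/Vd = 1964/157 ≈ 12.510 μg/mL.
Steady-state peak Cmax,ss = C₀·R ≈ 12.510 × 3.6670 ≈ 45.874 μg/mL.
Peak 45.9 μg/mL vs MTC 60 μg/mL: below toxic threshold.

45.9 μg/mL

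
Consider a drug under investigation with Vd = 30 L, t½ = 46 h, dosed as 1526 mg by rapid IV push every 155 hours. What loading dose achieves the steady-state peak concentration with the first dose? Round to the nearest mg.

1689 mg

f = (1/2)^(155/46) ≈ 0.096752; accumulation ratio R = 1/(1−f) ≈ 1.10712.
Loading dose to hit Cmax,ss on first dose: D_load = D_maint·R ≈ 1526 × 1.10712 ≈ 1689.47 mg.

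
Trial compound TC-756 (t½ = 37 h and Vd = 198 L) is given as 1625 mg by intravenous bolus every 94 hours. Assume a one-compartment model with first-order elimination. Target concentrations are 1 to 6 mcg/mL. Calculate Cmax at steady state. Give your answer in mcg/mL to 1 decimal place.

τ/t½ = 94/37 ≈ 2.5405, so fraction remaining f = (1/2)^(94/37) ≈ 0.1719.
At steady state, accumulation factor R = 1/(1 − e^(−kτ)) ≈ 1.2076.
Each bolus raises the concentration by D/Vd = 1625/198 ≈ 8.207 mcg/mL.
Steady-state peak Cmax,ss = C₀·R ≈ 8.207 × 1.2076 ≈ 9.911 mcg/mL.
Peak 9.9 mcg/mL vs MTC 6 mcg/mL: exceeds toxic threshold.

9.9 mcg/mL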